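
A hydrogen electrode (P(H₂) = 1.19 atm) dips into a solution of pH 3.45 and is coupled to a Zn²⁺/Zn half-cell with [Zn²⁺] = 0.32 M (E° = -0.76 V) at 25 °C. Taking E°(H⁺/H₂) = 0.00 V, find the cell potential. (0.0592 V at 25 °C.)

The hydrogen couple is the cathode, so E°_cell = 0.76 V; n = 2.
[H⁺] = 10^(−3.45) = 3.5 × 10^-4 M, and Q = [Zn²⁺]·P(H₂) / [H⁺]^2 = 3.02 × 10^6.
E = E° − (0.0592/2) log Q = 0.76 − (0.0592/2)(6.481) = 0.568 V.

0.57 V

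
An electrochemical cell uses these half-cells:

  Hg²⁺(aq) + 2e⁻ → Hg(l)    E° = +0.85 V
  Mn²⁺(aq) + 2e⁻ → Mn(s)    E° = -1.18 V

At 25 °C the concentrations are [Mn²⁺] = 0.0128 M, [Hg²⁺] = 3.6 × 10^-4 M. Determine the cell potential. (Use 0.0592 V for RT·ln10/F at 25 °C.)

The Hg²⁺/Hg couple has the higher reduction potential and acts as the cathode, so E°_cell = +0.85 − (-1.18) = 2.03 V.
Balancing electrons gives n = 2; the reaction quotient is Q = [Mn²⁺]/[Hg²⁺] = 35.6.
At 25 °C, E = E° − (0.0592/n) log Q = 2.03 − (0.0592/2)(1.551) = 2.030 − 0.046 = 1.984 V.

1.98 V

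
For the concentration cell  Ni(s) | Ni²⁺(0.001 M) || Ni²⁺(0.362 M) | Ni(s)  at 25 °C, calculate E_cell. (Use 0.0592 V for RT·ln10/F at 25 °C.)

Both half-cells are Ni²⁺/Ni, so E°_cell = 0. The concentrated side is the cathode; the cell reaction moves Ni²⁺ from high to low concentration with n = 2.
Q = [Ni²⁺]_dilute/[Ni²⁺]_conc = 0.001/0.362 = 0.00276.
E = 0 − (0.0592/2) log Q = −(0.0592/2)(-2.559) = 0.0757 V.

0.076 V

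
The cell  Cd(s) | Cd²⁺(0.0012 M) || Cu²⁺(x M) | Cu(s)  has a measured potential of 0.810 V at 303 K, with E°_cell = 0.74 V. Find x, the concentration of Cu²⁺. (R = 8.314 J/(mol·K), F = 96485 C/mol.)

0.26 M

From the Nernst equation, ln Q = nF(E° − E)/RT = 2×96485×(0.74 − 0.810)/(8.314×303) = -5.362, so Q = 0.00469.
With Q = [Cd²⁺]/[Cu²⁺] and the known concentrations, [Cu²⁺] in the denominator gives [Cu²⁺] = 0.26 M.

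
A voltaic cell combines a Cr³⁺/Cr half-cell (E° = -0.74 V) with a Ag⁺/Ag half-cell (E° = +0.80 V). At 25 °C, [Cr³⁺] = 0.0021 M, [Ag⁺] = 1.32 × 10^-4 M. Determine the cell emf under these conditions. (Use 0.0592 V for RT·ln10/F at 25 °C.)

1.36 V

The Ag⁺/Ag couple has the higher reduction potential and acts as the cathode, so E°_cell = +0.80 − (-0.74) = 1.54 V.
Balancing electrons gives n = 3; the reaction quotient is Q = [Cr³⁺]/[Ag⁺]^3 = 9.13 × 10^8.
At 25 °C, E = E° − (0.0592/n) log Q = 1.54 − (0.0592/3)(8.960) = 1.540 − 0.177 = 1.363 V.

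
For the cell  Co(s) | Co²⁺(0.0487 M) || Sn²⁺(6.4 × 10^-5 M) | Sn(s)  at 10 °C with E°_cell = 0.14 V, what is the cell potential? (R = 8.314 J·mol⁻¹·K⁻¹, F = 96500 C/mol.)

0.059 V

Balancing electrons gives n = 2; the reaction quotient is Q = [Co²⁺]/[Sn²⁺] = 761.
E = E° − (RT/nF) ln Q = 0.14 − (8.314×283)/(2×96500) × (6.635) = 0.140 − 0.081 = 0.059 V.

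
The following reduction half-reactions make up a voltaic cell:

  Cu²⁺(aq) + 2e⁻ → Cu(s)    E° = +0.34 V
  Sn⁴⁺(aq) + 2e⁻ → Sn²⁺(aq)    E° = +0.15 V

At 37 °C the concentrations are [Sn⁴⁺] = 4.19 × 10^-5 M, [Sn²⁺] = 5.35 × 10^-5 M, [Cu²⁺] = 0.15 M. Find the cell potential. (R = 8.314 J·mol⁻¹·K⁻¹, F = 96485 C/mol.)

0.168 V

The Cu²⁺/Cu couple has the higher reduction potential and acts as the cathode, so E°_cell = +0.34 − (+0.15) = 0.19 V.
Balancing electrons gives n = 2; the reaction quotient is Q = [Sn⁴⁺]/([Sn²⁺]·[Cu²⁺]) = 5.22.
E = E° − (RT/nF) ln Q = 0.19 − (8.314×310)/(2×96485) × (1.653) = 0.190 − 0.022 = 0.168 V.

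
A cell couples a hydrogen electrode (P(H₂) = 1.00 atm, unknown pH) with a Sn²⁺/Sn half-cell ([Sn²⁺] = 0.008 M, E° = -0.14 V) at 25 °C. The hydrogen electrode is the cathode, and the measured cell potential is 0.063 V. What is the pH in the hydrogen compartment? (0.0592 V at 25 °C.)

pH = 2.35

E°_cell = 0.14 V and n = 2.
log Q = n(E° − E)/0.0592 = 2×(0.14 − 0.063)/0.0592 = 2.601.
With Q = [Sn²⁺]·P(H₂) / [H⁺]^2, solving for [H⁺] gives log[H⁺] = -2.349, so pH = 2.35.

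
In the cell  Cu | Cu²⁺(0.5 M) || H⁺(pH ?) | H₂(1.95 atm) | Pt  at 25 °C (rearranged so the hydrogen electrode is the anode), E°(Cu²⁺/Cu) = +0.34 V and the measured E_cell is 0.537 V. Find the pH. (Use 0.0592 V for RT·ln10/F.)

pH = 3.33

E°_cell = 0.34 V and n = 2.
log Q = n(E° − E)/0.0592 = 2×(0.34 − 0.537)/0.0592 = -6.655.
With Q = [H⁺]^2 / ([Cu²⁺]·P(H₂)), solving for [H⁺] gives log[H⁺] = -3.333, so pH = 3.33.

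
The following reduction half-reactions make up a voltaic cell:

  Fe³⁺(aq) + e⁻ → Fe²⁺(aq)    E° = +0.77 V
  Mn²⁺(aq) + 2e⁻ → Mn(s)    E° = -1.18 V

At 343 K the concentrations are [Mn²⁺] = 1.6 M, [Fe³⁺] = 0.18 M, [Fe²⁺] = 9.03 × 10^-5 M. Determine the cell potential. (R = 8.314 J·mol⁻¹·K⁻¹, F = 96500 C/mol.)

2.17 V

The Fe³⁺/Fe²⁺ couple has the higher reduction potential and acts as the cathode, so E°_cell = +0.77 − (-1.18) = 1.95 V.
Balancing electrons gives n = 2; the reaction quotient is Q = [Mn²⁺]·[Fe²⁺]^2/[Fe³⁺]^2 = 4.03 × 10^-7.
E = E° − (RT/nF) ln Q = 1.95 − (8.314×343)/(2×96500) × (-14.725) = 1.950 + 0.218 = 2.168 V.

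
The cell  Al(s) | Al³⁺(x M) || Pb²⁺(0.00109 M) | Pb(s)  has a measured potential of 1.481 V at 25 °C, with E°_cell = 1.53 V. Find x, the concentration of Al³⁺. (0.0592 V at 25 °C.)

0.011 M

From the Nernst equation, log Q = n(E° − E)/0.0592 = 6(1.53 − 1.481)/0.0592 = 4.966, so Q = 9.25 × 10^4.
With Q = [Al³⁺]^2/[Pb²⁺]^3 and the known concentrations, [Al³⁺]^2 in the numerator gives [Al³⁺] = 0.011 M.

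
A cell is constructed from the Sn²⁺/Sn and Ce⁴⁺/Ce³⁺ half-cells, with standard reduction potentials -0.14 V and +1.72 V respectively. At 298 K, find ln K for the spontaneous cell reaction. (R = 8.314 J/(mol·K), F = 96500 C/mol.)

E°_cell = +1.72 − (-0.14) = 1.86 V, with n = 2 electrons transferred.
At equilibrium E = 0, so the Nernst equation gives ln K = nFE°/RT = (2)(96500)(1.86)/((8.314)(298)) = 144.89.

ln K = 144.9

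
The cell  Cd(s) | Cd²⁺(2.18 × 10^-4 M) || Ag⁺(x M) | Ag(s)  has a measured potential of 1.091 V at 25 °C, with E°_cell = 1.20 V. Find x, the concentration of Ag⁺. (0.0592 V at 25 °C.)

From the Nernst equation, log Q = n(E° − E)/0.0592 = 2(1.20 − 1.091)/0.0592 = 3.682, so Q = 4810.
With Q = [Cd²⁺]/[Ag⁺]^2 and the known concentrations, [Ag⁺]^2 in the denominator gives [Ag⁺] = 2.1 × 10^-4 M.

2.1 × 10^-4 M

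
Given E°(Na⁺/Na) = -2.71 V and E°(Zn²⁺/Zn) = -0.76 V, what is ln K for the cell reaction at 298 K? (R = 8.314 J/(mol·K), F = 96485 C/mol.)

ln K = 151.9

E°_cell = -0.76 − (-2.71) = 1.95 V, with n = 2 electrons transferred.
At equilibrium E = 0, so the Nernst equation gives ln K = nFE°/RT = (2)(96485)(1.95)/((8.314)(298)) = 151.88.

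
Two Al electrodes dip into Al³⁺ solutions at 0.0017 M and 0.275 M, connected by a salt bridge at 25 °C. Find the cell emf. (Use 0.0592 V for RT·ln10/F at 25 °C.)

Both half-cells are Al³⁺/Al, so E°_cell = 0. The concentrated side is the cathode; the cell reaction moves Al³⁺ from high to low concentration with n = 3.
Q = [Al³⁺]_dilute/[Al³⁺]_conc = 0.0017/0.275 = 0.00618.
E = 0 − (0.0592/3) log Q = −(0.0592/3)(-2.209) = 0.0436 V.

0.044 V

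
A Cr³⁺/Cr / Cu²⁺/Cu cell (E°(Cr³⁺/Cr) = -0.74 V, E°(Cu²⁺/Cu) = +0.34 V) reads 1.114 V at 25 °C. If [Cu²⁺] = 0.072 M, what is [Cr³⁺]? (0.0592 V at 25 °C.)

3.7 × 10^-4 M

From the Nernst equation, log Q = n(E° − E)/0.0592 = 6(1.08 − 1.114)/0.0592 = -3.446, so Q = 3.58 × 10^-4.
With Q = [Cr³⁺]^2/[Cu²⁺]^3 and the known concentrations, [Cr³⁺]^2 in the numerator gives [Cr³⁺] = 3.7 × 10^-4 M.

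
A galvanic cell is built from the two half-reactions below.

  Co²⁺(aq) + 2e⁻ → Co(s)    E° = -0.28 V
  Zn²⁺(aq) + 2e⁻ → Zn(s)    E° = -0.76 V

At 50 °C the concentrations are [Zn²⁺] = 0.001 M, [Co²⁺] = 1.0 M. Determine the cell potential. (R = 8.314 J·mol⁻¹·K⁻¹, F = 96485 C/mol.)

0.576 V

The Co²⁺/Co couple has the higher reduction potential and acts as the cathode, so E°_cell = -0.28 − (-0.76) = 0.48 V.
Balancing electrons gives n = 2; the reaction quotient is Q = [Zn²⁺]/[Co²⁺] = 0.00100.
E = E° − (RT/nF) ln Q = 0.48 − (8.314×323)/(2×96485) × (-6.908) = 0.480 + 0.096 = 0.576 V.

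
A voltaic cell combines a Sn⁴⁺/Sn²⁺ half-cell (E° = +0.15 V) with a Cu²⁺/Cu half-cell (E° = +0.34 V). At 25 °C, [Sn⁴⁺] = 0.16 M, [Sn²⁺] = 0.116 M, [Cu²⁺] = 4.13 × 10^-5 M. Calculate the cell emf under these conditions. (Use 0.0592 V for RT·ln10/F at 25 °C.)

0.056 V

The Cu²⁺/Cu couple has the higher reduction potential and acts as the cathode, so E°_cell = +0.34 − (+0.15) = 0.19 V.
Balancing electrons gives n = 2; the reaction quotient is Q = [Sn⁴⁺]/([Sn²⁺]·[Cu²⁺]) = 3.34 × 10^4.
At 25 °C, E = E° − (0.0592/n) log Q = 0.19 − (0.0592/2)(4.524) = 0.190 − 0.134 = 0.056 V.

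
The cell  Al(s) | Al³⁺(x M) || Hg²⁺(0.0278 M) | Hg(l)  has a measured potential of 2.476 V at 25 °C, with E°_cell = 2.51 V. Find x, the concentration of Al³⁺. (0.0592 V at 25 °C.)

0.24 M

From the Nernst equation, log Q = n(E° − E)/0.0592 = 6(2.51 − 2.476)/0.0592 = 3.446, so Q = 2790.
With Q = [Al³⁺]^2/[Hg²⁺]^3 and the known concentrations, [Al³⁺]^2 in the numerator gives [Al³⁺] = 0.24 M.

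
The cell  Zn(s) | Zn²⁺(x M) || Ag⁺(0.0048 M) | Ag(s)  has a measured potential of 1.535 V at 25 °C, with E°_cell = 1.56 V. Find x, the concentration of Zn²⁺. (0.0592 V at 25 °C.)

From the Nernst equation, log Q = n(E° − E)/0.0592 = 2(1.56 − 1.535)/0.0592 = 0.845, so Q = 6.99.
With Q = [Zn²⁺]/[Ag⁺]^2 and the known concentrations, [Zn²⁺] in the numerator gives [Zn²⁺] = 1.6 × 10^-4 M.

1.6 × 10^-4 M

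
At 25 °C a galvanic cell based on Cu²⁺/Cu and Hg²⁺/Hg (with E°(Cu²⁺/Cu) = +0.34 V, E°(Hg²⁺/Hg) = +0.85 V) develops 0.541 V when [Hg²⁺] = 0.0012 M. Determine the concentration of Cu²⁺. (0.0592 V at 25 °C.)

From the Nernst equation, log Q = n(E° − E)/0.0592 = 2(0.51 − 0.541)/0.0592 = -1.047, so Q = 0.0897.
With Q = [Cu²⁺]/[Hg²⁺] and the known concentrations, [Cu²⁺] in the numerator gives [Cu²⁺] = 1.1 × 10^-4 M.

1.1 × 10^-4 M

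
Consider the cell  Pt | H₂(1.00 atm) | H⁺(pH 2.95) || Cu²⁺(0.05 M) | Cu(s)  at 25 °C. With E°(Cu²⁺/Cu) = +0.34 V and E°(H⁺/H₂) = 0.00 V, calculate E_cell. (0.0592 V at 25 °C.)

The Cu²⁺/Cu couple is the cathode, so E°_cell = 0.34 V; n = 2.
[H⁺] = 10^(−2.95) = 0.0011 M, and Q = [H⁺]^2 / ([Cu²⁺]·P(H₂)) = 2.52 × 10^-5.
E = E° − (0.0592/2) log Q = 0.34 − (0.0592/2)(-4.599) = 0.476 V.

0.48 V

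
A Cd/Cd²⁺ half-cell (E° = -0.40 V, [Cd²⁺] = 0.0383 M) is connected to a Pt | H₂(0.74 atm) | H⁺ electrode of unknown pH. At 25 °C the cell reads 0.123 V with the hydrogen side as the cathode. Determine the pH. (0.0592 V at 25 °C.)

pH = 5.45

E°_cell = 0.40 V and n = 2.
log Q = n(E° − E)/0.0592 = 2×(0.40 − 0.123)/0.0592 = 9.358.
With Q = [Cd²⁺]·P(H₂) / [H⁺]^2, solving for [H⁺] gives log[H⁺] = -5.453, so pH = 5.45.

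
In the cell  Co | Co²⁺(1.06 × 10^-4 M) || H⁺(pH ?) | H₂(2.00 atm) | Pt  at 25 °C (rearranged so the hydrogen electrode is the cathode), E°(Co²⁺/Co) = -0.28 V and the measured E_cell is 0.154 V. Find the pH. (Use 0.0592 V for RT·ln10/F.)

E°_cell = 0.28 V and n = 2.
log Q = n(E° − E)/0.0592 = 2×(0.28 − 0.154)/0.0592 = 4.257.
With Q = [Co²⁺]·P(H₂) / [H⁺]^2, solving for [H⁺] gives log[H⁺] = -3.965, so pH = 3.97.

pH = 3.97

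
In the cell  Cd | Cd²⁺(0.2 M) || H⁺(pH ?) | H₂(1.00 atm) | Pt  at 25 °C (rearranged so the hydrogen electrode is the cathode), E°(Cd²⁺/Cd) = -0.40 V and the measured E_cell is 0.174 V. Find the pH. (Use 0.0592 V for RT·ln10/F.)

E°_cell = 0.40 V and n = 2.
log Q = n(E° − E)/0.0592 = 2×(0.40 − 0.174)/0.0592 = 7.635.
With Q = [Cd²⁺]·P(H₂) / [H⁺]^2, solving for [H⁺] gives log[H⁺] = -4.167, so pH = 4.17.

pH = 4.17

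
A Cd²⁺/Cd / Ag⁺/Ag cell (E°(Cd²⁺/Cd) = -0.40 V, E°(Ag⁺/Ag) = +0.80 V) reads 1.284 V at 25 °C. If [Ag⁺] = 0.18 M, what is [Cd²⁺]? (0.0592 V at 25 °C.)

From the Nernst equation, log Q = n(E° − E)/0.0592 = 2(1.20 − 1.284)/0.0592 = -2.838, so Q = 0.00145.
With Q = [Cd²⁺]/[Ag⁺]^2 and the known concentrations, [Cd²⁺] in the numerator gives [Cd²⁺] = 4.7 × 10^-5 M.

4.7 × 10^-5 M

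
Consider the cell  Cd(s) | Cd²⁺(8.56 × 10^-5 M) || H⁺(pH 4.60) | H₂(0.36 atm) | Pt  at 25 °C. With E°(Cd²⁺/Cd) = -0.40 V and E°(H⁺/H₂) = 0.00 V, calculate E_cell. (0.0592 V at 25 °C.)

The hydrogen couple is the cathode, so E°_cell = 0.40 V; n = 2.
[H⁺] = 10^(−4.60) = 2.5 × 10^-5 M, and Q = [Cd²⁺]·P(H₂) / [H⁺]^2 = 4.88 × 10^4.
E = E° − (0.0592/2) log Q = 0.40 − (0.0592/2)(4.689) = 0.261 V.

0.26 V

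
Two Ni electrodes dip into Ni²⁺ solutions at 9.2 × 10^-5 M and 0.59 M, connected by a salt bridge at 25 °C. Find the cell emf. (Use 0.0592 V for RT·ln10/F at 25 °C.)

Both half-cells are Ni²⁺/Ni, so E°_cell = 0. The concentrated side is the cathode; the cell reaction moves Ni²⁺ from high to low concentration with n = 2.
Q = [Ni²⁺]_dilute/[Ni²⁺]_conc = 9.2 × 10^-5/0.59 = 1.56 × 10^-4.
E = 0 − (0.0592/2) log Q = −(0.0592/2)(-3.807) = 0.1127 V.

0.11 V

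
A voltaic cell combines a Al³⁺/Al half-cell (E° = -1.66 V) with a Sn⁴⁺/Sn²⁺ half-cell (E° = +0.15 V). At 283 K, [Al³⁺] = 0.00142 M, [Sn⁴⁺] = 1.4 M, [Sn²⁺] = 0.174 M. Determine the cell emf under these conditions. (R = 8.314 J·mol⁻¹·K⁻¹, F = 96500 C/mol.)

1.89 V

The Sn⁴⁺/Sn²⁺ couple has the higher reduction potential and acts as the cathode, so E°_cell = +0.15 − (-1.66) = 1.81 V.
Balancing electrons gives n = 6; the reaction quotient is Q = [Al³⁺]^2·[Sn²⁺]^3/[Sn⁴⁺]^3 = 3.87 × 10^-9.
E = E° − (RT/nF) ln Q = 1.81 − (8.314×283)/(6×96500) × (-19.370) = 1.810 + 0.079 = 1.889 V.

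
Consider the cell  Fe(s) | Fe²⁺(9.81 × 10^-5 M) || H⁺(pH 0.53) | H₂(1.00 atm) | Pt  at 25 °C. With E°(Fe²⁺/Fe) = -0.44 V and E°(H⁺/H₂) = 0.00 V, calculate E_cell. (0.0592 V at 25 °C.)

The hydrogen couple is the cathode, so E°_cell = 0.44 V; n = 2.
[H⁺] = 10^(−0.53) = 0.30 M, and Q = [Fe²⁺]·P(H₂) / [H⁺]^2 = 0.00113.
E = E° − (0.0592/2) log Q = 0.44 − (0.0592/2)(-2.948) = 0.527 V.

0.53 V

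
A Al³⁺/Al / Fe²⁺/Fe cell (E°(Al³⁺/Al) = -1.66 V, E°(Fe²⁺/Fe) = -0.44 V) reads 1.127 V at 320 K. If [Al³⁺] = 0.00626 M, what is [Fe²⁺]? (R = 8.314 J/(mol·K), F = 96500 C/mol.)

4 × 10^-5 M

From the Nernst equation, ln Q = nF(E° − E)/RT = 6×96500×(1.22 − 1.127)/(8.314×320) = 20.240, so Q = 6.17 × 10^8.
With Q = [Al³⁺]^2/[Fe²⁺]^3 and the known concentrations, [Fe²⁺]^3 in the denominator gives [Fe²⁺] = 4 × 10^-5 M.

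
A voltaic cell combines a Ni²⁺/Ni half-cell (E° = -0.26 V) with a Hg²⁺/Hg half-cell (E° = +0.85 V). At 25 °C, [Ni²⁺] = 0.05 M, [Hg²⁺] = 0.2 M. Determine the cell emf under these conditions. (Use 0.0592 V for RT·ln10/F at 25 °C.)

1.13 V

The Hg²⁺/Hg couple has the higher reduction potential and acts as the cathode, so E°_cell = +0.85 − (-0.26) = 1.11 V.
Balancing electrons gives n = 2; the reaction quotient is Q = [Ni²⁺]/[Hg²⁺] = 0.250.
At 25 °C, E = E° − (0.0592/n) log Q = 1.11 − (0.0592/2)(-0.602) = 1.110 + 0.018 = 1.128 V.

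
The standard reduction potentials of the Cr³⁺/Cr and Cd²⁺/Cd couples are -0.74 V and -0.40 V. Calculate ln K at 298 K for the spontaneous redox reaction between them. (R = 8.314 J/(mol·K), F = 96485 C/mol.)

ln K = 79.4

E°_cell = -0.40 − (-0.74) = 0.34 V, with n = 6 electrons transferred.
At equilibrium E = 0, so the Nernst equation gives ln K = nFE°/RT = (6)(96485)(0.34)/((8.314)(298)) = 79.44.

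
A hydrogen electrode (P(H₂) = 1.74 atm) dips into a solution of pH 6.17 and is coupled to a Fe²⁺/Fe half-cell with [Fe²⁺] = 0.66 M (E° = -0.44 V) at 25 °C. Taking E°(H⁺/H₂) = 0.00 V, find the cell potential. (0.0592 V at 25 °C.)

0.073 V

The hydrogen couple is the cathode, so E°_cell = 0.44 V; n = 2.
[H⁺] = 10^(−6.17) = 6.8 × 10^-7 M, and Q = [Fe²⁺]·P(H₂) / [H⁺]^2 = 2.51 × 10^12.
E = E° − (0.0592/2) log Q = 0.44 − (0.0592/2)(12.400) = 0.073 V.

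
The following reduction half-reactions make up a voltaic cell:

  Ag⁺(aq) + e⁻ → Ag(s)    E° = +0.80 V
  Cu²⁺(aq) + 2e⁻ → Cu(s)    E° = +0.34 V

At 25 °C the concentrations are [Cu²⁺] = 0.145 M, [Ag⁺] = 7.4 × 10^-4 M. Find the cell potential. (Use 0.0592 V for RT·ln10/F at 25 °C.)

0.299 V

The Ag⁺/Ag couple has the higher reduction potential and acts as the cathode, so E°_cell = +0.80 − (+0.34) = 0.46 V.
Balancing electrons gives n = 2; the reaction quotient is Q = [Cu²⁺]/[Ag⁺]^2 = 2.65 × 10^5.
At 25 °C, E = E° − (0.0592/n) log Q = 0.46 − (0.0592/2)(5.423) = 0.460 − 0.161 = 0.299 V.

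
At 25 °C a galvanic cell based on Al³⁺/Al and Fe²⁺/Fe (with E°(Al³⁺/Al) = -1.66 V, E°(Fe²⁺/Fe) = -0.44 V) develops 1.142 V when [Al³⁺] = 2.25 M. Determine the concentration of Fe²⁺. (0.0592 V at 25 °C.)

From the Nernst equation, log Q = n(E° − E)/0.0592 = 6(1.22 − 1.142)/0.0592 = 7.905, so Q = 8.04 × 10^7.
With Q = [Al³⁺]^2/[Fe²⁺]^3 and the known concentrations, [Fe²⁺]^3 in the denominator gives [Fe²⁺] = 0.004 M.

0.004 M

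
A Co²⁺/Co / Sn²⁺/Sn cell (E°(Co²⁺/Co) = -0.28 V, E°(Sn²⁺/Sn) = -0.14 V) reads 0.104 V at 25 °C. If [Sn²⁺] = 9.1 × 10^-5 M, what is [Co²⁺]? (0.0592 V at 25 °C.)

0.0015 M

From the Nernst equation, log Q = n(E° − E)/0.0592 = 2(0.14 − 0.104)/0.0592 = 1.216, so Q = 16.5.
With Q = [Co²⁺]/[Sn²⁺] and the known concentrations, [Co²⁺] in the numerator gives [Co²⁺] = 0.0015 M.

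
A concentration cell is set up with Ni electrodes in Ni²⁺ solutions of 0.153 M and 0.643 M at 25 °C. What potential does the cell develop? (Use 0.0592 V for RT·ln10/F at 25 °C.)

0.018 V

Both half-cells are Ni²⁺/Ni, so E°_cell = 0. The concentrated side is the cathode; the cell reaction moves Ni²⁺ from high to low concentration with n = 2.
Q = [Ni²⁺]_dilute/[Ni²⁺]_conc = 0.153/0.643 = 0.238.
E = 0 − (0.0592/2) log Q = −(0.0592/2)(-0.624) = 0.0185 V.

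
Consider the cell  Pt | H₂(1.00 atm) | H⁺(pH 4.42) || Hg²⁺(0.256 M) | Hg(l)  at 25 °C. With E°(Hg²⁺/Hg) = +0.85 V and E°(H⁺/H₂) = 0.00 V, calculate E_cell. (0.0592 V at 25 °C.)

The Hg²⁺/Hg couple is the cathode, so E°_cell = 0.85 V; n = 2.
[H⁺] = 10^(−4.42) = 3.8 × 10^-5 M, and Q = [H⁺]^2 / ([Hg²⁺]·P(H₂)) = 5.65 × 10^-9.
E = E° − (0.0592/2) log Q = 0.85 − (0.0592/2)(-8.248) = 1.094 V.

1.09 V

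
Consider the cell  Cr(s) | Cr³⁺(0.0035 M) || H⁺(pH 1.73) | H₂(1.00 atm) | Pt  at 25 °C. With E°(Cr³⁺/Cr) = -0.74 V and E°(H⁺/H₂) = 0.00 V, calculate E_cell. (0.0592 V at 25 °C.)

The hydrogen couple is the cathode, so E°_cell = 0.74 V; n = 6.
[H⁺] = 10^(−1.73) = 0.019 M, and Q = [Cr³⁺]^2·P(H₂)^3 / [H⁺]^6 = 2.94 × 10^5.
E = E° − (0.0592/6) log Q = 0.74 − (0.0592/6)(5.468) = 0.686 V.

0.69 V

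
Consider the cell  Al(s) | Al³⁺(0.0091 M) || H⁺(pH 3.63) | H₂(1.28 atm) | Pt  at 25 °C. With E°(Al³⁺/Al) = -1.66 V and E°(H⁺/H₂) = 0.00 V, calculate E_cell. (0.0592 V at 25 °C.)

The hydrogen couple is the cathode, so E°_cell = 1.66 V; n = 6.
[H⁺] = 10^(−3.63) = 2.3 × 10^-4 M, and Q = [Al³⁺]^2·P(H₂)^3 / [H⁺]^6 = 1.05 × 10^18.
E = E° − (0.0592/6) log Q = 1.66 − (0.0592/6)(18.020) = 1.482 V.

1.48 V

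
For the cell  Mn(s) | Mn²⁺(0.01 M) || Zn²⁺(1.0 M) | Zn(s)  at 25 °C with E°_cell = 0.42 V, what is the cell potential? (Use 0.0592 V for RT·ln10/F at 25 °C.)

Balancing electrons gives n = 2; the reaction quotient is Q = [Mn²⁺]/[Zn²⁺] = 0.0100.
At 25 °C, E = E° − (0.0592/n) log Q = 0.42 − (0.0592/2)(-2.000) = 0.420 + 0.059 = 0.479 V.

0.479 V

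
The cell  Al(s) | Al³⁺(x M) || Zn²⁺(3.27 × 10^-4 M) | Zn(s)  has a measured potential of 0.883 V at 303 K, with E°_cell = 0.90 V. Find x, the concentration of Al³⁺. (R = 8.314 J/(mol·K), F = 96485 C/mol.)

4.2 × 10^-5 M

From the Nernst equation, ln Q = nF(E° − E)/RT = 6×96485×(0.90 − 0.883)/(8.314×303) = 3.907, so Q = 49.7.
With Q = [Al³⁺]^2/[Zn²⁺]^3 and the known concentrations, [Al³⁺]^2 in the numerator gives [Al³⁺] = 4.2 × 10^-5 M.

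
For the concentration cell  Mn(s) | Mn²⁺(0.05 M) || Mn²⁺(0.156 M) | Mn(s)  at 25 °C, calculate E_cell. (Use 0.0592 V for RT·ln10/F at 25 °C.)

Both half-cells are Mn²⁺/Mn, so E°_cell = 0. The concentrated side is the cathode; the cell reaction moves Mn²⁺ from high to low concentration with n = 2.
Q = [Mn²⁺]_dilute/[Mn²⁺]_conc = 0.05/0.156 = 0.321.
E = 0 − (0.0592/2) log Q = −(0.0592/2)(-0.494) = 0.0146 V.

0.015 V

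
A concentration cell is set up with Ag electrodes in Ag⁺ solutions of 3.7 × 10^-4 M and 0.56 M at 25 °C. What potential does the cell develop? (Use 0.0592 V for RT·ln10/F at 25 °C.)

Both half-cells are Ag⁺/Ag, so E°_cell = 0. The concentrated side is the cathode; the cell reaction moves Ag⁺ from high to low concentration with n = 1.
Q = [Ag⁺]_dilute/[Ag⁺]_conc = 3.7 × 10^-4/0.56 = 6.61 × 10^-4.
E = 0 − (0.0592/1) log Q = −(0.0592/1)(-3.180) = 0.1883 V.

0.19 V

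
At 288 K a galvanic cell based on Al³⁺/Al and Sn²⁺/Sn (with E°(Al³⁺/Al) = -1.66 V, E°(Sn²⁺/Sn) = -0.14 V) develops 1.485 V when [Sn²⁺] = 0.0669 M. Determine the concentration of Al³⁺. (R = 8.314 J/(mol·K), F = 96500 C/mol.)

From the Nernst equation, ln Q = nF(E° − E)/RT = 6×96500×(1.52 − 1.485)/(8.314×288) = 8.463, so Q = 4740.
With Q = [Al³⁺]^2/[Sn²⁺]^3 and the known concentrations, [Al³⁺]^2 in the numerator gives [Al³⁺] = 1.2 M.

1.2 M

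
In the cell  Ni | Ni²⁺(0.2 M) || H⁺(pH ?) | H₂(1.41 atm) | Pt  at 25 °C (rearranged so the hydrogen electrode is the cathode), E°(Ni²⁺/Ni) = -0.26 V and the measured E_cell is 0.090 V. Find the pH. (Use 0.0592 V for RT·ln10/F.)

pH = 3.15

E°_cell = 0.26 V and n = 2.
log Q = n(E° − E)/0.0592 = 2×(0.26 − 0.090)/0.0592 = 5.743.
With Q = [Ni²⁺]·P(H₂) / [H⁺]^2, solving for [H⁺] gives log[H⁺] = -3.146, so pH = 3.15.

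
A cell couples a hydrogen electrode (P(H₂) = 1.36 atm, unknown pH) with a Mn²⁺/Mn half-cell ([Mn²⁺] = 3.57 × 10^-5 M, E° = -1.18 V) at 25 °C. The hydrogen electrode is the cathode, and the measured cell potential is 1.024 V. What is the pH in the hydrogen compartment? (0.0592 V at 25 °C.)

E°_cell = 1.18 V and n = 2.
log Q = n(E° − E)/0.0592 = 2×(1.18 − 1.024)/0.0592 = 5.270.
With Q = [Mn²⁺]·P(H₂) / [H⁺]^2, solving for [H⁺] gives log[H⁺] = -4.792, so pH = 4.79.

pH = 4.79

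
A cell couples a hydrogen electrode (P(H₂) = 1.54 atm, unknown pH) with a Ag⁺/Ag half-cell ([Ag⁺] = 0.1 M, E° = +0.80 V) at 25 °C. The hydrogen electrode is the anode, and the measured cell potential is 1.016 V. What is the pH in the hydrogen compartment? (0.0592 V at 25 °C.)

pH = 4.55

E°_cell = 0.80 V and n = 2.
log Q = n(E° − E)/0.0592 = 2×(0.80 − 1.016)/0.0592 = -7.297.
With Q = [H⁺]^2 / ([Ag⁺]^2·P(H₂)), solving for [H⁺] gives log[H⁺] = -4.555, so pH = 4.55.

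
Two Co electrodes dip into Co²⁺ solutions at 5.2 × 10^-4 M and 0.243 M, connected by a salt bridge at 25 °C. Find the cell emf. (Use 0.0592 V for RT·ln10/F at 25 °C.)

0.079 V

Both half-cells are Co²⁺/Co, so E°_cell = 0. The concentrated side is the cathode; the cell reaction moves Co²⁺ from high to low concentration with n = 2.
Q = [Co²⁺]_dilute/[Co²⁺]_conc = 5.2 × 10^-4/0.243 = 0.00214.
E = 0 − (0.0592/2) log Q = −(0.0592/2)(-2.670) = 0.0790 V.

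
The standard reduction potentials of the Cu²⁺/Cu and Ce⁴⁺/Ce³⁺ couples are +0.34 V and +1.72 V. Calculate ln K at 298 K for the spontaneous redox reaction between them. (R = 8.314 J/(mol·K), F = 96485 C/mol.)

ln K = 107.5

E°_cell = +1.72 − (+0.34) = 1.38 V, with n = 2 electrons transferred.
At equilibrium E = 0, so the Nernst equation gives ln K = nFE°/RT = (2)(96485)(1.38)/((8.314)(298)) = 107.48.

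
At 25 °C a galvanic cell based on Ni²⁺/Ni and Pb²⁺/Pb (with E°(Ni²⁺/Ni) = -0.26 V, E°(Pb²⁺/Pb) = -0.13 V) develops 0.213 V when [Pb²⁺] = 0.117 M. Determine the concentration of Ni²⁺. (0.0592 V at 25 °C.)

From the Nernst equation, log Q = n(E° − E)/0.0592 = 2(0.13 − 0.213)/0.0592 = -2.804, so Q = 0.00157.
With Q = [Ni²⁺]/[Pb²⁺] and the known concentrations, [Ni²⁺] in the numerator gives [Ni²⁺] = 1.8 × 10^-4 M.

1.8 × 10^-4 M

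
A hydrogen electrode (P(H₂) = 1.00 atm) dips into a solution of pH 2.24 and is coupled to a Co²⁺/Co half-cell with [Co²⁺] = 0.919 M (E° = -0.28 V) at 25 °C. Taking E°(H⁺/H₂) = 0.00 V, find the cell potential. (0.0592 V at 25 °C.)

0.15 V

The hydrogen couple is the cathode, so E°_cell = 0.28 V; n = 2.
[H⁺] = 10^(−2.24) = 0.0058 M, and Q = [Co²⁺]·P(H₂) / [H⁺]^2 = 2.78 × 10^4.
E = E° − (0.0592/2) log Q = 0.28 − (0.0592/2)(4.443) = 0.148 V.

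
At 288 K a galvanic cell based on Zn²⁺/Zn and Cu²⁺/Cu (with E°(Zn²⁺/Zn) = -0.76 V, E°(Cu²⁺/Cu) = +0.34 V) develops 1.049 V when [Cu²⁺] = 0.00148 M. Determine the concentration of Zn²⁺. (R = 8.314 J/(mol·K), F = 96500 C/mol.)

From the Nernst equation, ln Q = nF(E° − E)/RT = 2×96500×(1.10 − 1.049)/(8.314×288) = 4.111, so Q = 61.0.
With Q = [Zn²⁺]/[Cu²⁺] and the known concentrations, [Zn²⁺] in the numerator gives [Zn²⁺] = 0.09 M.

0.09 M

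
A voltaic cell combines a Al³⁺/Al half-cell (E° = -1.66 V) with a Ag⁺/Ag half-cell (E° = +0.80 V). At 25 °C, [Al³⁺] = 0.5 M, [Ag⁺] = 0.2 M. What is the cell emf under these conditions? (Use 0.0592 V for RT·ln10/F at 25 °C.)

2.42 V

The Ag⁺/Ag couple has the higher reduction potential and acts as the cathode, so E°_cell = +0.80 − (-1.66) = 2.46 V.
Balancing electrons gives n = 3; the reaction quotient is Q = [Al³⁺]/[Ag⁺]^3 = 62.5.
At 25 °C, E = E° − (0.0592/n) log Q = 2.46 − (0.0592/3)(1.796) = 2.460 − 0.035 = 2.425 V.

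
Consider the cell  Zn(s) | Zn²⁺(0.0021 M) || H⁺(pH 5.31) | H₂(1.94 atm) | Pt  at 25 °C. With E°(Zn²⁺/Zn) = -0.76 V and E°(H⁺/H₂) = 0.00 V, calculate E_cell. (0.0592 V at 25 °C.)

The hydrogen couple is the cathode, so E°_cell = 0.76 V; n = 2.
[H⁺] = 10^(−5.31) = 4.9 × 10^-6 M, and Q = [Zn²⁺]·P(H₂) / [H⁺]^2 = 1.7 × 10^8.
E = E° − (0.0592/2) log Q = 0.76 − (0.0592/2)(8.230) = 0.516 V.

0.52 V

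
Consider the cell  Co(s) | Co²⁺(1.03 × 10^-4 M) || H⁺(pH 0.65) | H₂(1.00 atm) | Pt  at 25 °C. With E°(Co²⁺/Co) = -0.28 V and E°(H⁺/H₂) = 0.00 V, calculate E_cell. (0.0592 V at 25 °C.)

0.36 V

The hydrogen couple is the cathode, so E°_cell = 0.28 V; n = 2.
[H⁺] = 10^(−0.65) = 0.22 M, and Q = [Co²⁺]·P(H₂) / [H⁺]^2 = 0.00206.
E = E° − (0.0592/2) log Q = 0.28 − (0.0592/2)(-2.687) = 0.360 V.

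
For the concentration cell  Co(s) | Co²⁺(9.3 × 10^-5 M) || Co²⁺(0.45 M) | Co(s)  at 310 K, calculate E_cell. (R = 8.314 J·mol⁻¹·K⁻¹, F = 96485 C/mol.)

0.11 V

Both half-cells are Co²⁺/Co, so E°_cell = 0. The concentrated side is the cathode; the cell reaction moves Co²⁺ from high to low concentration with n = 2.
Q = [Co²⁺]_dilute/[Co²⁺]_conc = 9.3 × 10^-5/0.45 = 2.07 × 10^-4.
E = 0 − (RT/nF) ln Q = −((8.314×310)/(2×96485))(-8.484) = 0.1133 V.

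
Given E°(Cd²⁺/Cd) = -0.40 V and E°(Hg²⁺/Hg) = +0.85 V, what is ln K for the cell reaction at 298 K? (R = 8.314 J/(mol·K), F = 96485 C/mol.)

E°_cell = +0.85 − (-0.40) = 1.25 V, with n = 2 electrons transferred.
At equilibrium E = 0, so the Nernst equation gives ln K = nFE°/RT = (2)(96485)(1.25)/((8.314)(298)) = 97.36.

ln K = 97.4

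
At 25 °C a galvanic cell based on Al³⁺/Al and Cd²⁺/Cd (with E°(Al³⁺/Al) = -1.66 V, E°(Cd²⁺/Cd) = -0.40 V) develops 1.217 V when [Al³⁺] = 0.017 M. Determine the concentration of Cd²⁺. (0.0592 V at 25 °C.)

From the Nernst equation, log Q = n(E° − E)/0.0592 = 6(1.26 − 1.217)/0.0592 = 4.358, so Q = 2.28 × 10^4.
With Q = [Al³⁺]^2/[Cd²⁺]^3 and the known concentrations, [Cd²⁺]^3 in the denominator gives [Cd²⁺] = 0.0023 M.

0.0023 M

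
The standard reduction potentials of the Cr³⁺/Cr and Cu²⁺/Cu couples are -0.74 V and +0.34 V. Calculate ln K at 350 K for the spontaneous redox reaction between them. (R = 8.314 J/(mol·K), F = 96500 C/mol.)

ln K = 214.9

E°_cell = +0.34 − (-0.74) = 1.08 V, with n = 6 electrons transferred.
At equilibrium E = 0, so the Nernst equation gives ln K = nFE°/RT = (6)(96500)(1.08)/((8.314)(350)) = 214.89.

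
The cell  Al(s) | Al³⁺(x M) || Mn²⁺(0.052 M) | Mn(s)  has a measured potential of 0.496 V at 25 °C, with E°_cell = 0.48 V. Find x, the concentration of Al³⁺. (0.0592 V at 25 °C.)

0.0018 M

From the Nernst equation, log Q = n(E° − E)/0.0592 = 6(0.48 − 0.496)/0.0592 = -1.622, so Q = 0.0239.
With Q = [Al³⁺]^2/[Mn²⁺]^3 and the known concentrations, [Al³⁺]^2 in the numerator gives [Al³⁺] = 0.0018 M.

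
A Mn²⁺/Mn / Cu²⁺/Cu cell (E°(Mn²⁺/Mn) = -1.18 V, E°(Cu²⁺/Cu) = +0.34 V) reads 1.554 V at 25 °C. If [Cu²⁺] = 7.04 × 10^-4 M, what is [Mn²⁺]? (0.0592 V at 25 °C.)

5 × 10^-5 M

From the Nernst equation, log Q = n(E° − E)/0.0592 = 2(1.52 − 1.554)/0.0592 = -1.149, so Q = 0.0710.
With Q = [Mn²⁺]/[Cu²⁺] and the known concentrations, [Mn²⁺] in the numerator gives [Mn²⁺] = 5 × 10^-5 M.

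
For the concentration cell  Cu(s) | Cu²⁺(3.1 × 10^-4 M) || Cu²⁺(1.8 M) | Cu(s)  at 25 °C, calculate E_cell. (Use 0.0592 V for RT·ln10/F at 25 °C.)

Both half-cells are Cu²⁺/Cu, so E°_cell = 0. The concentrated side is the cathode; the cell reaction moves Cu²⁺ from high to low concentration with n = 2.
Q = [Cu²⁺]_dilute/[Cu²⁺]_conc = 3.1 × 10^-4/1.8 = 1.72 × 10^-4.
E = 0 − (0.0592/2) log Q = −(0.0592/2)(-3.764) = 0.1114 V.

0.11 V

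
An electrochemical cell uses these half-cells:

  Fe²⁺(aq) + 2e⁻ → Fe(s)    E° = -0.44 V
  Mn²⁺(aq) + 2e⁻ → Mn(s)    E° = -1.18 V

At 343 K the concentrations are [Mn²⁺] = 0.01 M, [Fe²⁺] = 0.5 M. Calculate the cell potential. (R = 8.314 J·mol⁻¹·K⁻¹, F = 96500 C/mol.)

0.798 V

The Fe²⁺/Fe couple has the higher reduction potential and acts as the cathode, so E°_cell = -0.44 − (-1.18) = 0.74 V.
Balancing electrons gives n = 2; the reaction quotient is Q = [Mn²⁺]/[Fe²⁺] = 0.0200.
E = E° − (RT/nF) ln Q = 0.74 − (8.314×343)/(2×96500) × (-3.912) = 0.740 + 0.058 = 0.798 V.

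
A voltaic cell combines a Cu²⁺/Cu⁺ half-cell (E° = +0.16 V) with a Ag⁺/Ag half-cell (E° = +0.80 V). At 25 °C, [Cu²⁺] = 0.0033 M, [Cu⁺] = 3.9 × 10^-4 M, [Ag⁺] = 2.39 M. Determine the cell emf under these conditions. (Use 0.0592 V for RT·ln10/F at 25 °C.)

The Ag⁺/Ag couple has the higher reduction potential and acts as the cathode, so E°_cell = +0.80 − (+0.16) = 0.64 V.
Balancing electrons gives n = 1; the reaction quotient is Q = [Cu²⁺]/([Cu⁺]·[Ag⁺]) = 3.54.
At 25 °C, E = E° − (0.0592/n) log Q = 0.64 − (0.0592/1)(0.549) = 0.640 − 0.033 = 0.607 V.

0.607 V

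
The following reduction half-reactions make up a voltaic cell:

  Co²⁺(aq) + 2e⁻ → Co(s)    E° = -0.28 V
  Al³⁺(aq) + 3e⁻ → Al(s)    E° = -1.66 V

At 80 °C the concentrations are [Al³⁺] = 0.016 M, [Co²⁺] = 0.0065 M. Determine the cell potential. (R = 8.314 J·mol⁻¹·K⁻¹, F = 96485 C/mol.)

The Co²⁺/Co couple has the higher reduction potential and acts as the cathode, so E°_cell = -0.28 − (-1.66) = 1.38 V.
Balancing electrons gives n = 6; the reaction quotient is Q = [Al³⁺]^2/[Co²⁺]^3 = 932.
E = E° − (RT/nF) ln Q = 1.38 − (8.314×353)/(6×96485) × (6.838) = 1.380 − 0.035 = 1.345 V.

1.35 V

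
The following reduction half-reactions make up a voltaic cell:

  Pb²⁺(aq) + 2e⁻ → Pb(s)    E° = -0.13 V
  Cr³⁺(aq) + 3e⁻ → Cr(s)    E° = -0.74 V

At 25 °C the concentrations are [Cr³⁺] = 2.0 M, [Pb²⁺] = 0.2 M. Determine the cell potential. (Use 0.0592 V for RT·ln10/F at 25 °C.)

0.583 V

The Pb²⁺/Pb couple has the higher reduction potential and acts as the cathode, so E°_cell = -0.13 − (-0.74) = 0.61 V.
Balancing electrons gives n = 6; the reaction quotient is Q = [Cr³⁺]^2/[Pb²⁺]^3 = 500.
At 25 °C, E = E° − (0.0592/n) log Q = 0.61 − (0.0592/6)(2.699) = 0.610 − 0.027 = 0.583 V.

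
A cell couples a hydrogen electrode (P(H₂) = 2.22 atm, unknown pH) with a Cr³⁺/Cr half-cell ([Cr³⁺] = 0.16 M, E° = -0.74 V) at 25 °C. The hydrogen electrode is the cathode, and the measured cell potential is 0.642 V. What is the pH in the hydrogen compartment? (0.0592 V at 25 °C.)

pH = 1.75

E°_cell = 0.74 V and n = 6.
log Q = n(E° − E)/0.0592 = 6×(0.74 − 0.642)/0.0592 = 9.932.
With Q = [Cr³⁺]^2·P(H₂)^3 / [H⁺]^6, solving for [H⁺] gives log[H⁺] = -1.748, so pH = 1.75.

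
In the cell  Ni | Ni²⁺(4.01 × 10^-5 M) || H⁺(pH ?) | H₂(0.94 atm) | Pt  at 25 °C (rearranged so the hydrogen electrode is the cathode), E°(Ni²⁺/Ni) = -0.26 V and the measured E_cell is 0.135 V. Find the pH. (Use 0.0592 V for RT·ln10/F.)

pH = 4.32

E°_cell = 0.26 V and n = 2.
log Q = n(E° − E)/0.0592 = 2×(0.26 − 0.135)/0.0592 = 4.223.
With Q = [Ni²⁺]·P(H₂) / [H⁺]^2, solving for [H⁺] gives log[H⁺] = -4.323, so pH = 4.32.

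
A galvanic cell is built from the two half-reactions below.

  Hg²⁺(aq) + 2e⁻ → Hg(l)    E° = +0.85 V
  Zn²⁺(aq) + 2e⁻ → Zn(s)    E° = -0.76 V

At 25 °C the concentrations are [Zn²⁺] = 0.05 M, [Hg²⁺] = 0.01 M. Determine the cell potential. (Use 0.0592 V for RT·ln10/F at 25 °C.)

The Hg²⁺/Hg couple has the higher reduction potential and acts as the cathode, so E°_cell = +0.85 − (-0.76) = 1.61 V.
Balancing electrons gives n = 2; the reaction quotient is Q = [Zn²⁺]/[Hg²⁺] = 5.00.
At 25 °C, E = E° − (0.0592/n) log Q = 1.61 − (0.0592/2)(0.699) = 1.610 − 0.021 = 1.589 V.

1.59 V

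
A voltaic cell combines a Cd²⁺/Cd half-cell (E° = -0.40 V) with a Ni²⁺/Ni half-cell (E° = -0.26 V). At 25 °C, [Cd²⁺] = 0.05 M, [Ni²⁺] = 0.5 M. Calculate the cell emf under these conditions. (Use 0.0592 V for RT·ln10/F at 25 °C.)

0.170 V

The Ni²⁺/Ni couple has the higher reduction potential and acts as the cathode, so E°_cell = -0.26 − (-0.40) = 0.14 V.
Balancing electrons gives n = 2; the reaction quotient is Q = [Cd²⁺]/[Ni²⁺] = 0.100.
At 25 °C, E = E° − (0.0592/n) log Q = 0.14 − (0.0592/2)(-1.000) = 0.140 + 0.030 = 0.170 V.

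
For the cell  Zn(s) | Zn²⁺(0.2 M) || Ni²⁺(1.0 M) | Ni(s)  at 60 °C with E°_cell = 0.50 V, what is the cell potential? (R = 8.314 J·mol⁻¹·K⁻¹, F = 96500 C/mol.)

Balancing electrons gives n = 2; the reaction quotient is Q = [Zn²⁺]/[Ni²⁺] = 0.200.
E = E° − (RT/nF) ln Q = 0.50 − (8.314×333)/(2×96500) × (-1.609) = 0.500 + 0.023 = 0.523 V.

0.523 V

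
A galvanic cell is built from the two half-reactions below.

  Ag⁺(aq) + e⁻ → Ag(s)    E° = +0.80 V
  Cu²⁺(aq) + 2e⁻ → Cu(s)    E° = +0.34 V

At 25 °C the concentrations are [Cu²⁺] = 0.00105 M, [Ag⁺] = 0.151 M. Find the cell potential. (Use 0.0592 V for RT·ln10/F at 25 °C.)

0.500 V

The Ag⁺/Ag couple has the higher reduction potential and acts as the cathode, so E°_cell = +0.80 − (+0.34) = 0.46 V.
Balancing electrons gives n = 2; the reaction quotient is Q = [Cu²⁺]/[Ag⁺]^2 = 0.0461.
At 25 °C, E = E° − (0.0592/n) log Q = 0.46 − (0.0592/2)(-1.337) = 0.460 + 0.040 = 0.500 V.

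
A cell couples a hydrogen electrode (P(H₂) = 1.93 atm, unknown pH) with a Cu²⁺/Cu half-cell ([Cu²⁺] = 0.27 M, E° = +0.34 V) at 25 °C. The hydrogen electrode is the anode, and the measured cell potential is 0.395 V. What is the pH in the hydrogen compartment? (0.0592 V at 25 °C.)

pH = 1.07

E°_cell = 0.34 V and n = 2.
log Q = n(E° − E)/0.0592 = 2×(0.34 − 0.395)/0.0592 = -1.858.
With Q = [H⁺]^2 / ([Cu²⁺]·P(H₂)), solving for [H⁺] gives log[H⁺] = -1.071, so pH = 1.07.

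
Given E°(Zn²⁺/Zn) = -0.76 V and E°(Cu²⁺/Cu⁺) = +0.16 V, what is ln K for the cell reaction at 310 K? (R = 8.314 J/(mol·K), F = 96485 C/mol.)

ln K = 68.9

E°_cell = +0.16 − (-0.76) = 0.92 V, with n = 2 electrons transferred.
At equilibrium E = 0, so the Nernst equation gives ln K = nFE°/RT = (2)(96485)(0.92)/((8.314)(310)) = 68.88.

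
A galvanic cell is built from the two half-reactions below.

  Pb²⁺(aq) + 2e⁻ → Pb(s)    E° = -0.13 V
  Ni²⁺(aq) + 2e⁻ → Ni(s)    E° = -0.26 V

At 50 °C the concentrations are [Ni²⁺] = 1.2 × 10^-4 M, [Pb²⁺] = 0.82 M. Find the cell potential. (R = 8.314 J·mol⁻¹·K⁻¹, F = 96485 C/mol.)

The Pb²⁺/Pb couple has the higher reduction potential and acts as the cathode, so E°_cell = -0.13 − (-0.26) = 0.13 V.
Balancing electrons gives n = 2; the reaction quotient is Q = [Ni²⁺]/[Pb²⁺] = 1.46 × 10^-4.
E = E° − (RT/nF) ln Q = 0.13 − (8.314×323)/(2×96485) × (-8.830) = 0.130 + 0.123 = 0.253 V.

0.253 V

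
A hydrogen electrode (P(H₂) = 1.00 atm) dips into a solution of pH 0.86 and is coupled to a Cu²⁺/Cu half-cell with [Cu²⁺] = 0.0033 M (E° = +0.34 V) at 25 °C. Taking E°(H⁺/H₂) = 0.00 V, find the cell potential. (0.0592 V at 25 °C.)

The Cu²⁺/Cu couple is the cathode, so E°_cell = 0.34 V; n = 2.
[H⁺] = 10^(−0.86) = 0.14 M, and Q = [H⁺]^2 / ([Cu²⁺]·P(H₂)) = 5.77.
E = E° − (0.0592/2) log Q = 0.34 − (0.0592/2)(0.761) = 0.317 V.

0.32 V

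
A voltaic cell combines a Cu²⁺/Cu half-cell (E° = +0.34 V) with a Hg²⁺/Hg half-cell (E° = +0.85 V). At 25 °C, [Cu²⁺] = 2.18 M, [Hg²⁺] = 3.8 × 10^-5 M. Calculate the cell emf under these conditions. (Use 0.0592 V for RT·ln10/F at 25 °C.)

The Hg²⁺/Hg couple has the higher reduction potential and acts as the cathode, so E°_cell = +0.85 − (+0.34) = 0.51 V.
Balancing electrons gives n = 2; the reaction quotient is Q = [Cu²⁺]/[Hg²⁺] = 5.74 × 10^4.
At 25 °C, E = E° − (0.0592/n) log Q = 0.51 − (0.0592/2)(4.759) = 0.510 − 0.141 = 0.369 V.

0.369 V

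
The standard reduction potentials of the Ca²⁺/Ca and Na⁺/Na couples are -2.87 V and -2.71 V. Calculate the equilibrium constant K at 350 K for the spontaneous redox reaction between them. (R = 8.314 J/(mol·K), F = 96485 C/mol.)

4.1 × 10^4

E°_cell = -2.71 − (-2.87) = 0.16 V, with n = 2 electrons transferred.
At equilibrium E = 0, so the Nernst equation gives ln K = nFE°/RT = (2)(96485)(0.16)/((8.314)(350)) = 10.61.
K = e^10.61 = 4.1 × 10^4.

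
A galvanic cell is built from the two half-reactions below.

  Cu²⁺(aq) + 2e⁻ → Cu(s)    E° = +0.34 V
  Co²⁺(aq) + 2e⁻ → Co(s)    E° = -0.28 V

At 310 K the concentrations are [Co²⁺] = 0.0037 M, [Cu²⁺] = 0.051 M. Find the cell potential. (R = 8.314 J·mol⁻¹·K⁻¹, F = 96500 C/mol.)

The Cu²⁺/Cu couple has the higher reduction potential and acts as the cathode, so E°_cell = +0.34 − (-0.28) = 0.62 V.
Balancing electrons gives n = 2; the reaction quotient is Q = [Co²⁺]/[Cu²⁺] = 0.0725.
E = E° − (RT/nF) ln Q = 0.62 − (8.314×310)/(2×96500) × (-2.623) = 0.620 + 0.035 = 0.655 V.

0.655 V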